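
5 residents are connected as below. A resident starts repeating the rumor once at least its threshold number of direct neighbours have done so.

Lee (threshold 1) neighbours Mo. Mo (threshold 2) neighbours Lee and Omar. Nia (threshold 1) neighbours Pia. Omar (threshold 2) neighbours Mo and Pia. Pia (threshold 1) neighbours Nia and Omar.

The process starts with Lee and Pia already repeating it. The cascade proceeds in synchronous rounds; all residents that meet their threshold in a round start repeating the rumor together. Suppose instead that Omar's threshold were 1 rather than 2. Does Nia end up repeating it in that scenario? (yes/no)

With Omar's threshold at 1:
Round 1 — Lee, Pia start repeating the rumor (initial).
Round 2 — checking thresholds:
  Mo: 1 of 2 neighbours < 2, below threshold.
  Nia: 1 of 1 neighbours ≥ 1, starts repeating the rumor.
  Omar: 1 of 2 neighbours ≥ 1, starts repeating the rumor.
Round 3 — checking thresholds:
  Mo: 2 of 2 neighbours ≥ 2, starts repeating the rumor.
Round 4 — no new spreads; cascade stops.

yes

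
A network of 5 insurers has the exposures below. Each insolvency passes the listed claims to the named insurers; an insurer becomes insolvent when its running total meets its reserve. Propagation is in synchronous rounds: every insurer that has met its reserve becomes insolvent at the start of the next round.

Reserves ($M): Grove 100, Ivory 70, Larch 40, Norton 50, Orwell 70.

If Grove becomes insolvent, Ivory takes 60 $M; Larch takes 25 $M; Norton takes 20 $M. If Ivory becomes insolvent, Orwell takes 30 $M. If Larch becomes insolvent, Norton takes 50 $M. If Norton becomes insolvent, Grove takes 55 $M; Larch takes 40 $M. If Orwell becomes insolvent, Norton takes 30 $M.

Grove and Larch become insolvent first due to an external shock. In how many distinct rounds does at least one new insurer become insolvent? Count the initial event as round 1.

Round 1 — Grove, Larch become insolvent (initial).
  Ivory: +60 → 60 < 70
  Norton: +20+50 → 70 ≥ 50
Round 2 — Norton becomes insolvent.
No further insolvencies.

2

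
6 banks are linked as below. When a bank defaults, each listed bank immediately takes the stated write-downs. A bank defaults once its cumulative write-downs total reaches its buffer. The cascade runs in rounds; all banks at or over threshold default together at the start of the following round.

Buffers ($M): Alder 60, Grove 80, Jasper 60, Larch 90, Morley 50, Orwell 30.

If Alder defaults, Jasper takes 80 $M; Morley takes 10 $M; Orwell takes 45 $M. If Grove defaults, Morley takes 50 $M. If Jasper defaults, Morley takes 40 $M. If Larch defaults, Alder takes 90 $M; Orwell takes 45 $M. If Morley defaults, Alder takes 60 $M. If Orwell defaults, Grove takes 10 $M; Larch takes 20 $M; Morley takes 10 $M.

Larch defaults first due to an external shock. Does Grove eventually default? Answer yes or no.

Round 1 — Larch defaults (initial).
  Alder: +90 → 90 ≥ 60
  Orwell: +45 → 45 ≥ 30
Round 2 — Alder, Orwell default.
  Grove: +10 → 10 < 80
  Jasper: +80 → 80 ≥ 60
  Morley: +10+10 → 20 < 50
Round 3 — Jasper defaults.
  Morley: +40 → 60 ≥ 50
Round 4 — Morley defaults.
No further defaults.

no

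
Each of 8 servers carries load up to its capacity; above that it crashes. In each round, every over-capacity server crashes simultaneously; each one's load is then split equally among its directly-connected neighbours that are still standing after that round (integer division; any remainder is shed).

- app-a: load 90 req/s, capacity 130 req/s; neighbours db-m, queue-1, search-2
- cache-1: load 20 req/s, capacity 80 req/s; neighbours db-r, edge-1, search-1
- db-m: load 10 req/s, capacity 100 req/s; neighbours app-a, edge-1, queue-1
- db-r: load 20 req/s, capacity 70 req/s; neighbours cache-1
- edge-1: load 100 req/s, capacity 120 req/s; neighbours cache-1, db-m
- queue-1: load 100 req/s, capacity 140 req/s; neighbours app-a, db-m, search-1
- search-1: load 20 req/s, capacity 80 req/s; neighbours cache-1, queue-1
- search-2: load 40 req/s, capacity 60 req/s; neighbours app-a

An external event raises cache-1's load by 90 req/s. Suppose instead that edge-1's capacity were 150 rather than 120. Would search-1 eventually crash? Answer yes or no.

no

With edge-1's capacity at 150:
Round 1 — cache-1 at 110 > 80. cache-1 crashes.
  cache-1 sheds 110 req/s to db-r, edge-1, search-1: 36 each (2 lost).
    db-r: 20+36 = 56 ≤ 70
    edge-1: 100+36 = 136 ≤ 150
    search-1: 20+36 = 56 ≤ 80
No further crashes.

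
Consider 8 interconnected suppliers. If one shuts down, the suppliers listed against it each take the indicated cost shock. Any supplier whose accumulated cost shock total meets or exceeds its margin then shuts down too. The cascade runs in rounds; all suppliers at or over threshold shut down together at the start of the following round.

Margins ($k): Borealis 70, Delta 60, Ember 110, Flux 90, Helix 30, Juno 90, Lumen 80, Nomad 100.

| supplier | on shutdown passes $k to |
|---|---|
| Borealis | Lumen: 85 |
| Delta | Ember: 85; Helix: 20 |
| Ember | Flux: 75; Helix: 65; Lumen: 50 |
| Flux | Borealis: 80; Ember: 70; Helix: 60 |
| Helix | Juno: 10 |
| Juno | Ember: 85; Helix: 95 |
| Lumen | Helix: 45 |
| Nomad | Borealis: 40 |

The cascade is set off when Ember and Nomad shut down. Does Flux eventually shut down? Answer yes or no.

no

Round 1 — Ember, Nomad shut down (initial).
  Borealis: +40 → 40 < 70
  Flux: +75 → 75 < 90
  Helix: +65 → 65 ≥ 30
  Lumen: +50 → 50 < 80
Round 2 — Helix shuts down.
  Juno: +10 → 10 < 90
No further shutdowns.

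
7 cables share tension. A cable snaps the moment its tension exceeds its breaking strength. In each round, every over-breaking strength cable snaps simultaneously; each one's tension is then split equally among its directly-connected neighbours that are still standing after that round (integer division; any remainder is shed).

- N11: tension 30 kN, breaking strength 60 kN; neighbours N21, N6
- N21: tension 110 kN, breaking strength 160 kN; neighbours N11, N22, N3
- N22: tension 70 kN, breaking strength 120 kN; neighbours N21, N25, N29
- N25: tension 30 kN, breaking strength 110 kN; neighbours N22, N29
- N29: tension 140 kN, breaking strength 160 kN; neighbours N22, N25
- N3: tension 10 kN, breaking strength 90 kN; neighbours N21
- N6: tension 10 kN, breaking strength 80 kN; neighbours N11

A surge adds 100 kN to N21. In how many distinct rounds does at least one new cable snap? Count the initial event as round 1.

4

Round 1 — N21 at 210 > 160. N21 snaps.
  N21 sheds 210 kN to N11, N22, N3: 70 each.
    N11: 30+70 = 100 > 60
    N22: 70+70 = 140 > 120
    N3: 10+70 = 80 ≤ 90
Round 2 — N11, N22 snap.
  N11 sheds 100 kN to N6: 100 each.
    N6: 10+100 = 110 > 80
  N22 sheds 140 kN to N25, N29: 70 each.
    N25: 30+70 = 100 ≤ 110
    N29: 140+70 = 210 > 160
Round 3 — N29, N6 snap.
  N29 sheds 210 kN to N25: 210 each.
    N25: 100+210 = 310 > 110
  N6 sheds 110 kN: no online neighbours, lost.
Round 4 — N25 snaps.
  N25 sheds 310 kN: no online neighbours, lost.
No further breaks.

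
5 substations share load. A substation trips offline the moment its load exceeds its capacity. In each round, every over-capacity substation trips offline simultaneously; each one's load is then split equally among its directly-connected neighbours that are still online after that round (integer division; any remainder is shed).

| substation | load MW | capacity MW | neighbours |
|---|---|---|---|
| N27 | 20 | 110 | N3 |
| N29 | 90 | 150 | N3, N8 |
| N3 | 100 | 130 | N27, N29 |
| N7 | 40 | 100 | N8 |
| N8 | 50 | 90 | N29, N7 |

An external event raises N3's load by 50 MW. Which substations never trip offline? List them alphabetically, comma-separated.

N27

Round 1 — N3 at 150 > 130. N3 trips offline.
  N3 sheds 150 MW to N27, N29: 75 each.
    N27: 20+75 = 95 ≤ 110
    N29: 90+75 = 165 > 150
Round 2 — N29 trips offline.
  N29 sheds 165 MW to N8: 165 each.
    N8: 50+165 = 215 > 90
Round 3 — N8 trips offline.
  N8 sheds 215 MW to N7: 215 each.
    N7: 40+215 = 255 > 100
Round 4 — N7 trips offline.
  N7 sheds 255 MW: no online neighbours, lost.
No further trips.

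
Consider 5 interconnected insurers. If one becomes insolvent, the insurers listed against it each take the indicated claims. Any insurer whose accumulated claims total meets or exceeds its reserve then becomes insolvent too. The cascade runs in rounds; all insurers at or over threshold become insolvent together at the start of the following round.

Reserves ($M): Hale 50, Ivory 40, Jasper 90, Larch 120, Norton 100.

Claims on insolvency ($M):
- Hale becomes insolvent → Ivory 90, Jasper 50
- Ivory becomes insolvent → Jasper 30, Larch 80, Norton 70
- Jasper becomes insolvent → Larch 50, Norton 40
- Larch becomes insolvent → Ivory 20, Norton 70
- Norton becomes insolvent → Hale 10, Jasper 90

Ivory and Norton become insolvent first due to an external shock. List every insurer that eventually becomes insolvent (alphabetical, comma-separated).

Round 1 — Ivory, Norton become insolvent (initial).
  Hale: +10 → 10 < 50
  Jasper: +30+90 → 120 ≥ 90
  Larch: +80 → 80 < 120
Round 2 — Jasper becomes insolvent.
  Larch: +50 → 130 ≥ 120
Round 3 — Larch becomes insolvent.
No further insolvencies.

Ivory, Jasper, Larch, Norton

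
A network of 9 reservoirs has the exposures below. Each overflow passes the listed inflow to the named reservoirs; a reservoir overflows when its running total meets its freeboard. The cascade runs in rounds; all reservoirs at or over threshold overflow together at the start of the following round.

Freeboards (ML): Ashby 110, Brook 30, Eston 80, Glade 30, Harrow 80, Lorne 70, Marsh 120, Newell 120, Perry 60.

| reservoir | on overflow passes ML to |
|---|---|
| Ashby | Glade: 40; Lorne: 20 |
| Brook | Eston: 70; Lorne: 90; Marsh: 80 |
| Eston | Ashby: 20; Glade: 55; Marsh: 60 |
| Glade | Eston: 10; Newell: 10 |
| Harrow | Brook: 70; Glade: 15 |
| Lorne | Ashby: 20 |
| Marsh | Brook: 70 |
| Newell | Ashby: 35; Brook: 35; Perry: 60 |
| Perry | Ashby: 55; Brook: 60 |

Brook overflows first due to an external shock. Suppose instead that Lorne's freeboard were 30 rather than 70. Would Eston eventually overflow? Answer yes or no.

With Lorne's freeboard at 30:
Round 1 — Brook overflows (initial).
  Eston: +70 → 70 < 80
  Lorne: +90 → 90 ≥ 30
  Marsh: +80 → 80 < 120
Round 2 — Lorne overflows.
  Ashby: +20 → 20 < 110
No further overflows.

no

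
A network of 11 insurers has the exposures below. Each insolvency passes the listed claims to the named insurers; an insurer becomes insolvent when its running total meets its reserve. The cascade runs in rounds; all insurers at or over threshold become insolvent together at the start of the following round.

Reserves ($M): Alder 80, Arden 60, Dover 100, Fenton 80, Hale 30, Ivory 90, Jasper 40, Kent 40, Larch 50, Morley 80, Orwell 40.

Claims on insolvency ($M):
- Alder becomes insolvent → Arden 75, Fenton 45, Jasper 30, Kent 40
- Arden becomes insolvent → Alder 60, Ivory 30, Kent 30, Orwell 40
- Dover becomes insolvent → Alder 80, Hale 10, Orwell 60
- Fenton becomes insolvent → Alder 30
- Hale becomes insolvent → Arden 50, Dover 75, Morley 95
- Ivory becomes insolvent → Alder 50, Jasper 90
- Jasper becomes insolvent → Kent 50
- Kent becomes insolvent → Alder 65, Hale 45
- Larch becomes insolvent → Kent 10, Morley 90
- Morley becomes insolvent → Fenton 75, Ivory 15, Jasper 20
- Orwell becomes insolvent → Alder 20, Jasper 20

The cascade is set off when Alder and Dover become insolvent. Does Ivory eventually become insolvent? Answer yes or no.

Round 1 — Alder, Dover become insolvent (initial).
  Arden: +75 → 75 ≥ 60
  Fenton: +45 → 45 < 80
  Hale: +10 → 10 < 30
  Jasper: +30 → 30 < 40
  Kent: +40 → 40 ≥ 40
  Orwell: +60 → 60 ≥ 40
Round 2 — Arden, Kent, Orwell become insolvent.
  Hale: +45 → 55 ≥ 30
  Ivory: +30 → 30 < 90
  Jasper: +20 → 50 ≥ 40
Round 3 — Hale, Jasper become insolvent.
  Morley: +95 → 95 ≥ 80
Round 4 — Morley becomes insolvent.
  Fenton: +75 → 120 ≥ 80
  Ivory: +15 → 45 < 90
Round 5 — Fenton becomes insolvent.
No further insolvencies.

no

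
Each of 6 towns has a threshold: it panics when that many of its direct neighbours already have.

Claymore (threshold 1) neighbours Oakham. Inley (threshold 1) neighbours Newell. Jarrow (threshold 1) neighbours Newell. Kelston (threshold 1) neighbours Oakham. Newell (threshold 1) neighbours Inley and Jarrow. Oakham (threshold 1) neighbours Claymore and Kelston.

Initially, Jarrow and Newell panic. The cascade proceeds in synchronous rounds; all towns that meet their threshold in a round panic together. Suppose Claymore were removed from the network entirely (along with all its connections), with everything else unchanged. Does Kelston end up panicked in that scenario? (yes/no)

With Claymore removed:
Round 1 — Jarrow, Newell panic (initial).
Round 2 — checking thresholds:
  Inley: 1 of 1 neighbours ≥ 1, panics.
Round 3 — no new panics; cascade stops.

no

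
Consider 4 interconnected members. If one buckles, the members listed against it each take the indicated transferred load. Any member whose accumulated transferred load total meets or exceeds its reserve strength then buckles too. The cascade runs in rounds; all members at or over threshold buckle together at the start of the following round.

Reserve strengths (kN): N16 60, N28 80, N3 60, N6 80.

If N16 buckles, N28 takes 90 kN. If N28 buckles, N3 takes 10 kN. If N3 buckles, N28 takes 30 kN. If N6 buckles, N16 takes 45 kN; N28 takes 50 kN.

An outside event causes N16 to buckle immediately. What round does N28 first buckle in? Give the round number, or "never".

Round 1 — N16 buckles (initial).
  N28: +90 → 90 ≥ 80
Round 2 — N28 buckles.
  N3: +10 → 10 < 60
No further bucklings.

2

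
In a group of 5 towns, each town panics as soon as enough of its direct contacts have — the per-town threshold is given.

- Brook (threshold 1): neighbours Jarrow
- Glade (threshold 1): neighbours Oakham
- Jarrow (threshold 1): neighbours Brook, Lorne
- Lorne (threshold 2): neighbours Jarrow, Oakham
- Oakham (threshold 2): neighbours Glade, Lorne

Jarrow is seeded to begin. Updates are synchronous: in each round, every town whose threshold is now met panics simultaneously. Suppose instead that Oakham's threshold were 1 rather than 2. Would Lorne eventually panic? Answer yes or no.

no

With Oakham's threshold at 1:
Round 1 — Jarrow panics (initial).
Round 2 — checking thresholds:
  Brook: 1 of 1 neighbours ≥ 1, panics.
  Lorne: 1 of 2 neighbours < 2, holds.
Round 3 — no new panics; cascade stops.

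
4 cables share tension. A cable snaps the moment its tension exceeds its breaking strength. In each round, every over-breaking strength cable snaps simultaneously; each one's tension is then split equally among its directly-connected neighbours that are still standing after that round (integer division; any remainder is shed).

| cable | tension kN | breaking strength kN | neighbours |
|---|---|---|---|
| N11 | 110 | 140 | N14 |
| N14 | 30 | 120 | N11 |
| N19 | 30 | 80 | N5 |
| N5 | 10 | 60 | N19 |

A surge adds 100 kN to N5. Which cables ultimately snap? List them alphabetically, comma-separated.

N19, N5

Round 1 — N5 at 110 > 60. N5 snaps.
  N5 sheds 110 kN to N19: 110 each.
    N19: 30+110 = 140 > 80
Round 2 — N19 snaps.
  N19 sheds 140 kN: no online neighbours, lost.
No further breaks.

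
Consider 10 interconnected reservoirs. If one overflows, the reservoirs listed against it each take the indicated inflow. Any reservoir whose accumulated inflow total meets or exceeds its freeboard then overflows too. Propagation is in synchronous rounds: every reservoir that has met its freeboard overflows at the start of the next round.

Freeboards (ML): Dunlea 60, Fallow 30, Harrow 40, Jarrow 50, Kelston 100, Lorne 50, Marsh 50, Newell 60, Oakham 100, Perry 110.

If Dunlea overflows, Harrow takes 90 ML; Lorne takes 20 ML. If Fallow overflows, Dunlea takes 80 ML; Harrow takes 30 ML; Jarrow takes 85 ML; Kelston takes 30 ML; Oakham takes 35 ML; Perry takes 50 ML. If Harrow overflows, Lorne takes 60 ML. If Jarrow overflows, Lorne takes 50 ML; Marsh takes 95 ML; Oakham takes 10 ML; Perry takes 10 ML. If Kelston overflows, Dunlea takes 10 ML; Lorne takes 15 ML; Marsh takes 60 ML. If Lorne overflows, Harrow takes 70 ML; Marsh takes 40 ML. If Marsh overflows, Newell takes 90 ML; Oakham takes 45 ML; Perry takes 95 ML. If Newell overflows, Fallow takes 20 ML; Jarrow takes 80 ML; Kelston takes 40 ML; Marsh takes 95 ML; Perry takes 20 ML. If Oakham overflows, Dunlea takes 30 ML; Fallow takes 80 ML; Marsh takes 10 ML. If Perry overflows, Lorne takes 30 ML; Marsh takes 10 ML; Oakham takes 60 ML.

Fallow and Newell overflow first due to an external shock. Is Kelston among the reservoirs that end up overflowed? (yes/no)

no

Round 1 — Fallow, Newell overflow (initial).
  Dunlea: +80 → 80 ≥ 60
  Harrow: +30 → 30 < 40
  Jarrow: +85+80 → 165 ≥ 50
  Kelston: +30+40 → 70 < 100
  Marsh: +95 → 95 ≥ 50
  Oakham: +35 → 35 < 100
  Perry: +50+20 → 70 < 110
Round 2 — Dunlea, Jarrow, Marsh overflow.
  Harrow: +90 → 120 ≥ 40
  Lorne: +20+50 → 70 ≥ 50
  Oakham: +10+45 → 90 < 100
  Perry: +10+95 → 175 ≥ 110
Round 3 — Harrow, Lorne, Perry overflow.
  Oakham: +60 → 150 ≥ 100
Round 4 — Oakham overflows.
No further overflows.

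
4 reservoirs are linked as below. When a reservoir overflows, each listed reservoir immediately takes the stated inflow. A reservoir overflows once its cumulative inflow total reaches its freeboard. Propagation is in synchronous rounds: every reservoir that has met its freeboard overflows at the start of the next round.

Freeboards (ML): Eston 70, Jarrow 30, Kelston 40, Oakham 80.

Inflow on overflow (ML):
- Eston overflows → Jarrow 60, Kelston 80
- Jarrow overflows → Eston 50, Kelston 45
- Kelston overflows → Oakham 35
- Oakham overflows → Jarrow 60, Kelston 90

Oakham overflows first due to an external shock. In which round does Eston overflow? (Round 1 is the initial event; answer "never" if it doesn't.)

never

Round 1 — Oakham overflows (initial).
  Jarrow: +60 → 60 ≥ 30
  Kelston: +90 → 90 ≥ 40
Round 2 — Jarrow, Kelston overflow.
  Eston: +50 → 50 < 70
No further overflows.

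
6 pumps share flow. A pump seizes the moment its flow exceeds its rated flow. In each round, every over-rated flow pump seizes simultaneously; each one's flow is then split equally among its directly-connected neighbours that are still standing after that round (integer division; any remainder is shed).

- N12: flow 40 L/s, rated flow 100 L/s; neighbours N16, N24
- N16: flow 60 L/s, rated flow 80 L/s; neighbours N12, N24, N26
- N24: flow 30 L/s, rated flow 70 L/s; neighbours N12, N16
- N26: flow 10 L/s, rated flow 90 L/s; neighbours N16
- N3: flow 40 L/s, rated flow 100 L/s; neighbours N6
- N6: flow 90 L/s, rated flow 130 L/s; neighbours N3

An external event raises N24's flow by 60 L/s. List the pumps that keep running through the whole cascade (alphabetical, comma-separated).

N26, N3, N6

Round 1 — N24 at 90 > 70. N24 seizes.
  N24 sheds 90 L/s to N12, N16: 45 each.
    N12: 40+45 = 85 ≤ 100
    N16: 60+45 = 105 > 80
Round 2 — N16 seizes.
  N16 sheds 105 L/s to N12, N26: 52 each (1 lost).
    N12: 85+52 = 137 > 100
    N26: 10+52 = 62 ≤ 90
Round 3 — N12 seizes.
  N12 sheds 137 L/s: no online neighbours, lost.
No further seizures.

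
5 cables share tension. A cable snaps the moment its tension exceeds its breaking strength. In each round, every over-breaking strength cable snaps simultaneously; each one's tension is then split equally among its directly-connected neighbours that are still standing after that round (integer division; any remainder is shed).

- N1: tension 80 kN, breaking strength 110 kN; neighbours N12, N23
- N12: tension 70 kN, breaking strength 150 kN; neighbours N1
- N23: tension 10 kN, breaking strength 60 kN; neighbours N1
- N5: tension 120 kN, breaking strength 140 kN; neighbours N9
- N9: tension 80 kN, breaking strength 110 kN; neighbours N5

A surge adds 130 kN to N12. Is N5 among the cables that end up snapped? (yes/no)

no

Round 1 — N12 at 200 > 150. N12 snaps.
  N12 sheds 200 kN to N1: 200 each.
    N1: 80+200 = 280 > 110
Round 2 — N1 snaps.
  N1 sheds 280 kN to N23: 280 each.
    N23: 10+280 = 290 > 60
Round 3 — N23 snaps.
  N23 sheds 290 kN: no online neighbours, lost.
No further breaks.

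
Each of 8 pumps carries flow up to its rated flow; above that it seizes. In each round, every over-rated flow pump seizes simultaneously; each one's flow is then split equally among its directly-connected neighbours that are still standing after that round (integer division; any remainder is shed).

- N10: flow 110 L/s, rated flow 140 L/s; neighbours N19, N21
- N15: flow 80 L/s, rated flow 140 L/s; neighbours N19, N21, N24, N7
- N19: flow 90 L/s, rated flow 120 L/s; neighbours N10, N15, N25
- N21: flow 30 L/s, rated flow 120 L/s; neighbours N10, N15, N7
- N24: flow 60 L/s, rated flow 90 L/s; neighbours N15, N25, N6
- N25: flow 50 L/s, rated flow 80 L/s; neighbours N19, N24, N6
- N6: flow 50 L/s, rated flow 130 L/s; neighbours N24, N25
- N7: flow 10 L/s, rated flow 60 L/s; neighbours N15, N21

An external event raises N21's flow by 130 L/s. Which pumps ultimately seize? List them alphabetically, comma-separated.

Round 1 — N21 at 160 > 120. N21 seizes.
  N21 sheds 160 L/s to N10, N15, N7: 53 each (1 lost).
    N10: 110+53 = 163 > 140
    N15: 80+53 = 133 ≤ 140
    N7: 10+53 = 63 > 60
Round 2 — N10, N7 seize.
  N10 sheds 163 L/s to N19: 163 each.
    N19: 90+163 = 253 > 120
  N7 sheds 63 L/s to N15: 63 each.
    N15: 133+63 = 196 > 140
Round 3 — N15, N19 seize.
  N15 sheds 196 L/s to N24: 196 each.
    N24: 60+196 = 256 > 90
  N19 sheds 253 L/s to N25: 253 each.
    N25: 50+253 = 303 > 80
Round 4 — N24, N25 seize.
  N24 sheds 256 L/s to N6: 256 each.
    N6: 50+256 = 306 > 130
  N25 sheds 303 L/s to N6: 303 each.
    N6: 306+303 = 609 > 130
Round 5 — N6 seizes.
  N6 sheds 609 L/s: no online neighbours, lost.
No further seizures.

N10, N15, N19, N21, N24, N25, N6, N7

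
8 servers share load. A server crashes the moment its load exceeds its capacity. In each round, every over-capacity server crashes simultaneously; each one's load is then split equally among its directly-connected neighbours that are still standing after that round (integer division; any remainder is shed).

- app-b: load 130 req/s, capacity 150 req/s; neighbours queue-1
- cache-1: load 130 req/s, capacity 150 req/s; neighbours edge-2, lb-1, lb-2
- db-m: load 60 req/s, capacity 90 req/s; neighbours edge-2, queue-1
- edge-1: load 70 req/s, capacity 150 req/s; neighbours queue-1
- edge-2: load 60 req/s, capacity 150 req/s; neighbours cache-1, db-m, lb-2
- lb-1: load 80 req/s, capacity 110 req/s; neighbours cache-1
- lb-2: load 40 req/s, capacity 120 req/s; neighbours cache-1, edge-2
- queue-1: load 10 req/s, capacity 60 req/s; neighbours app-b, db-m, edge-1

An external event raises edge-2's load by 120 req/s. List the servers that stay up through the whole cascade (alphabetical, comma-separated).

edge-1

Round 1 — edge-2 at 180 > 150. edge-2 crashes.
  edge-2 sheds 180 req/s to cache-1, db-m, lb-2: 60 each.
    cache-1: 130+60 = 190 > 150
    db-m: 60+60 = 120 > 90
    lb-2: 40+60 = 100 ≤ 120
Round 2 — cache-1, db-m crash.
  cache-1 sheds 190 req/s to lb-1, lb-2: 95 each.
    lb-1: 80+95 = 175 > 110
    lb-2: 100+95 = 195 > 120
  db-m sheds 120 req/s to queue-1: 120 each.
    queue-1: 10+120 = 130 > 60
Round 3 — lb-1, lb-2, queue-1 crash.
  lb-1 sheds 175 req/s: no online neighbours, lost.
  lb-2 sheds 195 req/s: no online neighbours, lost.
  queue-1 sheds 130 req/s to app-b, edge-1: 65 each.
    app-b: 130+65 = 195 > 150
    edge-1: 70+65 = 135 ≤ 150
Round 4 — app-b crashes.
  app-b sheds 195 req/s: no online neighbours, lost.
No further crashes.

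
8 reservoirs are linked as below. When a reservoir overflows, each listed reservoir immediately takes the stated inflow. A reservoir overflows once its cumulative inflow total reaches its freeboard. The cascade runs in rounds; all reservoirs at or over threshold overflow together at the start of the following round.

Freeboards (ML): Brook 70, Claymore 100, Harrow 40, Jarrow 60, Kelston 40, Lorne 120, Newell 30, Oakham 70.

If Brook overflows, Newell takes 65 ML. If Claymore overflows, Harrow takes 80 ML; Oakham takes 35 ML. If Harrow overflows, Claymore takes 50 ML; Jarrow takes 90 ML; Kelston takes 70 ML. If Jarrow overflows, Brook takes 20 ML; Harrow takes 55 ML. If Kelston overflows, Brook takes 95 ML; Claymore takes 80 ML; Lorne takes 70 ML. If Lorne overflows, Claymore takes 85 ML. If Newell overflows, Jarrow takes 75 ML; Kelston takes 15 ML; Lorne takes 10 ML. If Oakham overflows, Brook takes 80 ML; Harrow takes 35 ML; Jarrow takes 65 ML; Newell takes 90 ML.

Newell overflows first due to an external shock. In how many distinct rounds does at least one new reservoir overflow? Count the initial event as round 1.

5

Round 1 — Newell overflows (initial).
  Jarrow: +75 → 75 ≥ 60
  Kelston: +15 → 15 < 40
  Lorne: +10 → 10 < 120
Round 2 — Jarrow overflows.
  Brook: +20 → 20 < 70
  Harrow: +55 → 55 ≥ 40
Round 3 — Harrow overflows.
  Claymore: +50 → 50 < 100
  Kelston: +70 → 85 ≥ 40
Round 4 — Kelston overflows.
  Brook: +95 → 115 ≥ 70
  Claymore: +80 → 130 ≥ 100
  Lorne: +70 → 80 < 120
Round 5 — Brook, Claymore overflow.
  Oakham: +35 → 35 < 70
No further overflows.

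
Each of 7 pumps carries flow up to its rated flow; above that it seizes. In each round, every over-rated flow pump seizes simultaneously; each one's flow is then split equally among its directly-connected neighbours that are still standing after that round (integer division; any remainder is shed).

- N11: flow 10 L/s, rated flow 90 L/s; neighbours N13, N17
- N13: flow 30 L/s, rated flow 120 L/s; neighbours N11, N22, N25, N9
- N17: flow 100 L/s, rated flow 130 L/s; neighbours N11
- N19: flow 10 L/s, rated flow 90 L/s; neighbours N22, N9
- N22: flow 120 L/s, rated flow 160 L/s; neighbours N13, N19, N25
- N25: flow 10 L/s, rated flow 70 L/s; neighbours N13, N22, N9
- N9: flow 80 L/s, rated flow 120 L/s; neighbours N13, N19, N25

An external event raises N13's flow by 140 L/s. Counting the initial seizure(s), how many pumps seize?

Round 1 — N13 at 170 > 120. N13 seizes.
  N13 sheds 170 L/s to N11, N22, N25, N9: 42 each (2 lost).
    N11: 10+42 = 52 ≤ 90
    N22: 120+42 = 162 > 160
    N25: 10+42 = 52 ≤ 70
    N9: 80+42 = 122 > 120
Round 2 — N22, N9 seize.
  N22 sheds 162 L/s to N19, N25: 81 each.
    N19: 10+81 = 91 > 90
    N25: 52+81 = 133 > 70
  N9 sheds 122 L/s to N19, N25: 61 each.
    N19: 91+61 = 152 > 90
    N25: 133+61 = 194 > 70
Round 3 — N19, N25 seize.
  N19 sheds 152 L/s: no online neighbours, lost.
  N25 sheds 194 L/s: no online neighbours, lost.
No further seizures.

5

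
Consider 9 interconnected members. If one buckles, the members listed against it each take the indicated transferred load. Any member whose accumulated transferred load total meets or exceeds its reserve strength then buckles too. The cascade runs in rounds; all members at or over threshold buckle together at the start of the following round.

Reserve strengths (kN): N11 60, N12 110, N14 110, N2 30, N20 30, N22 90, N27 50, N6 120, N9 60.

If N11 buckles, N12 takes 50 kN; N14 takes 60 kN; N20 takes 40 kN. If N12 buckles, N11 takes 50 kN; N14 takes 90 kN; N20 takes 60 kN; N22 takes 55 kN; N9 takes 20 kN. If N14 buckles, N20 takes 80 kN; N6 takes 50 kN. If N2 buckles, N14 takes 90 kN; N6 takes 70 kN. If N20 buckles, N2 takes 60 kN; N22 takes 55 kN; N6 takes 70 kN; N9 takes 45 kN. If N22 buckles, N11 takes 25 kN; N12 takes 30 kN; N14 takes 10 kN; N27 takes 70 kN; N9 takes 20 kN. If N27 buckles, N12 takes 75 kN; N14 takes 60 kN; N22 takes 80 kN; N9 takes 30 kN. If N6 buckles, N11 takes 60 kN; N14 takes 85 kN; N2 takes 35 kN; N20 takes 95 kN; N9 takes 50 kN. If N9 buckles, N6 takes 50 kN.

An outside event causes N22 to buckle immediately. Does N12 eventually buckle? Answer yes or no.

Round 1 — N22 buckles (initial).
  N11: +25 → 25 < 60
  N12: +30 → 30 < 110
  N14: +10 → 10 < 110
  N27: +70 → 70 ≥ 50
  N9: +20 → 20 < 60
Round 2 — N27 buckles.
  N12: +75 → 105 < 110
  N14: +60 → 70 < 110
  N9: +30 → 50 < 60
No further bucklings.

no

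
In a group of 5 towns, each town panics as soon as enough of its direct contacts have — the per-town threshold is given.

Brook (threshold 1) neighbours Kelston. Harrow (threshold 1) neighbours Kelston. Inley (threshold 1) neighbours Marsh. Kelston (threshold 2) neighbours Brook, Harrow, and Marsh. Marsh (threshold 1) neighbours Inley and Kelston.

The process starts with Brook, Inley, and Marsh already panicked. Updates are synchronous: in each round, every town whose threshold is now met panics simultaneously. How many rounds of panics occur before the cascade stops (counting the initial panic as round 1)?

Round 1 — Brook, Inley, Marsh panic (initial).
Round 2 — checking thresholds:
  Kelston: 2 of 3 neighbours ≥ 2, panics.
Round 3 — checking thresholds:
  Harrow: 1 of 1 neighbours ≥ 1, panics.
Round 4 — no new panics; cascade stops.

3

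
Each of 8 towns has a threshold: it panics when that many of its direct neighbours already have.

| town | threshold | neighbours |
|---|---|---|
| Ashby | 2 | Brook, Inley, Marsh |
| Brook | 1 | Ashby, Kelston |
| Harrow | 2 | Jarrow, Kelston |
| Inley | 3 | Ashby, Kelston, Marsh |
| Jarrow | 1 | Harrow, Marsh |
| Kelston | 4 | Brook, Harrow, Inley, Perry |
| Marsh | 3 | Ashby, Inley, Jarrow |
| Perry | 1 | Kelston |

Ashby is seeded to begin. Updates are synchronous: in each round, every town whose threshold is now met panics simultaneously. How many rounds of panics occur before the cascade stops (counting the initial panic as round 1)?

2

Round 1 — Ashby panics (initial).
Round 2 — checking thresholds:
  Brook: 1 of 2 neighbours ≥ 1, panics.
  Inley: 1 of 3 neighbours < 3, holds.
  Marsh: 1 of 3 neighbours < 3, holds.
Round 3 — no new panics; cascade stops.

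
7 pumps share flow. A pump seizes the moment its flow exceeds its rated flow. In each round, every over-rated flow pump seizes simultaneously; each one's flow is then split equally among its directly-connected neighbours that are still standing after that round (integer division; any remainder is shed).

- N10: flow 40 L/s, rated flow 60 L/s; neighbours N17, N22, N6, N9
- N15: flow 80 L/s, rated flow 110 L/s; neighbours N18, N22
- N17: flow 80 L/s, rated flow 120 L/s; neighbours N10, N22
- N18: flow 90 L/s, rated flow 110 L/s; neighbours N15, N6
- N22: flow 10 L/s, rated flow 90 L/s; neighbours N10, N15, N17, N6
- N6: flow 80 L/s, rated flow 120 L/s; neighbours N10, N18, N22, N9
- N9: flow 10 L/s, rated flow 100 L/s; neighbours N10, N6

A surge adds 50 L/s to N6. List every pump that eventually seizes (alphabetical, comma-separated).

N10, N15, N17, N18, N22, N6

Round 1 — N6 at 130 > 120. N6 seizes.
  N6 sheds 130 L/s to N10, N18, N22, N9: 32 each (2 lost).
    N10: 40+32 = 72 > 60
    N18: 90+32 = 122 > 110
    N22: 10+32 = 42 ≤ 90
    N9: 10+32 = 42 ≤ 100
Round 2 — N10, N18 seize.
  N10 sheds 72 L/s to N17, N22, N9: 24 each.
    N17: 80+24 = 104 ≤ 120
    N22: 42+24 = 66 ≤ 90
    N9: 42+24 = 66 ≤ 100
  N18 sheds 122 L/s to N15: 122 each.
    N15: 80+122 = 202 > 110
Round 3 — N15 seizes.
  N15 sheds 202 L/s to N22: 202 each.
    N22: 66+202 = 268 > 90
Round 4 — N22 seizes.
  N22 sheds 268 L/s to N17: 268 each.
    N17: 104+268 = 372 > 120
Round 5 — N17 seizes.
  N17 sheds 372 L/s: no online neighbours, lost.
No further seizures.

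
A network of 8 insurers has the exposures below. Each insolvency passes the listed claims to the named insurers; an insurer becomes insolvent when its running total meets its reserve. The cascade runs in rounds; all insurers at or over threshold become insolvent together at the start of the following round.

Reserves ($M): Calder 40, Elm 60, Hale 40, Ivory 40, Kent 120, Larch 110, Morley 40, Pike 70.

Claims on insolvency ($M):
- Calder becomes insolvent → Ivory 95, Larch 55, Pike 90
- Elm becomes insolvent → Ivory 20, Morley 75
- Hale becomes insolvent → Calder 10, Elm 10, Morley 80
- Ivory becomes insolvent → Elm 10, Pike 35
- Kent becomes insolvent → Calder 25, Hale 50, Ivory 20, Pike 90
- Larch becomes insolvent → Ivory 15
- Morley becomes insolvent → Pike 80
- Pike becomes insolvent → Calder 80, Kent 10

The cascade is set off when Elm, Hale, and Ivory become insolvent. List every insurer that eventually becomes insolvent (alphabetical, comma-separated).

Round 1 — Elm, Hale, Ivory become insolvent (initial).
  Calder: +10 → 10 < 40
  Morley: +75+80 → 155 ≥ 40
  Pike: +35 → 35 < 70
Round 2 — Morley becomes insolvent.
  Pike: +80 → 115 ≥ 70
Round 3 — Pike becomes insolvent.
  Calder: +80 → 90 ≥ 40
  Kent: +10 → 10 < 120
Round 4 — Calder becomes insolvent.
  Larch: +55 → 55 < 110
No further insolvencies.

Calder, Elm, Hale, Ivory, Morley, Pike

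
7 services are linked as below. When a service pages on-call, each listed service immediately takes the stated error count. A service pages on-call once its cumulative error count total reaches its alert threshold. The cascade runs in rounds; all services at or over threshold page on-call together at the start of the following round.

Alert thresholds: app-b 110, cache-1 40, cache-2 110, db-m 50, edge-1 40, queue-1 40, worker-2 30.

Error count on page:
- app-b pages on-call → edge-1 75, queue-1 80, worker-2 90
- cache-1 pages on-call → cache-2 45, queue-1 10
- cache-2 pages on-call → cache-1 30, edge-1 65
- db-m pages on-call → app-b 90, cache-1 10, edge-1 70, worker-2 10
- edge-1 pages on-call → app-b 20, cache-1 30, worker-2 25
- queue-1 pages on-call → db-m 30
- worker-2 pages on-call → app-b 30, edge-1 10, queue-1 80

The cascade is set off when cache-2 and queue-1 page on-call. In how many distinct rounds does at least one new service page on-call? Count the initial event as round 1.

3

Round 1 — cache-2, queue-1 page on-call (initial).
  cache-1: +30 → 30 < 40
  db-m: +30 → 30 < 50
  edge-1: +65 → 65 ≥ 40
Round 2 — edge-1 pages on-call.
  app-b: +20 → 20 < 110
  cache-1: +30 → 60 ≥ 40
  worker-2: +25 → 25 < 30
Round 3 — cache-1 pages on-call.
No further pages.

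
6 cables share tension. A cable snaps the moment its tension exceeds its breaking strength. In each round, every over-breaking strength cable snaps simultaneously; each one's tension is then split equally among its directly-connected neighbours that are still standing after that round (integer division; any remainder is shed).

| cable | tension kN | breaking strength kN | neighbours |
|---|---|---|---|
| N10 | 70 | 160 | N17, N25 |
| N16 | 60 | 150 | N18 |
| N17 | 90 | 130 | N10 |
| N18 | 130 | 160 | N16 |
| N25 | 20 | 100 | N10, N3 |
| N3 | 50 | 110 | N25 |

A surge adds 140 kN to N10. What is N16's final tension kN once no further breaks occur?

60

Round 1 — N10 at 210 > 160. N10 snaps.
  N10 sheds 210 kN to N17, N25: 105 each.
    N17: 90+105 = 195 > 130
    N25: 20+105 = 125 > 100
Round 2 — N17, N25 snap.
  N17 sheds 195 kN: no online neighbours, lost.
  N25 sheds 125 kN to N3: 125 each.
    N3: 50+125 = 175 > 110
Round 3 — N3 snaps.
  N3 sheds 175 kN: no online neighbours, lost.
No further breaks.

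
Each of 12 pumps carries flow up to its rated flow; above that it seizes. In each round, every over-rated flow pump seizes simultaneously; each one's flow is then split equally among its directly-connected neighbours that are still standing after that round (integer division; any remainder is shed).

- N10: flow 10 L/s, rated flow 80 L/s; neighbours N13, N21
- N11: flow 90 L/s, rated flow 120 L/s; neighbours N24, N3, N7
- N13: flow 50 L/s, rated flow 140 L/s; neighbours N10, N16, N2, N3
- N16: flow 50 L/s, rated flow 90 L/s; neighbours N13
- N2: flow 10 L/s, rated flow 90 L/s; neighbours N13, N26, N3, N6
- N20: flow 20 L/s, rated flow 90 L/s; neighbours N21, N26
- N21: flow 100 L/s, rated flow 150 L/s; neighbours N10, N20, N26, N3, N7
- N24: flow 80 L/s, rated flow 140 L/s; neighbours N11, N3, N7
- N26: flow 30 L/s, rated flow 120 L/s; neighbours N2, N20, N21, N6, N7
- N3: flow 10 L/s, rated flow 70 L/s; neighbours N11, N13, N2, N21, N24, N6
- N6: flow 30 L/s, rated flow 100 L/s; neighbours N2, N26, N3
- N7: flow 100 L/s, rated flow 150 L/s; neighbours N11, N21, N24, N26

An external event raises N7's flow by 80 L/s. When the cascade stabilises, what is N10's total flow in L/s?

64

Round 1 — N7 at 180 > 150. N7 seizes.
  N7 sheds 180 L/s to N11, N21, N24, N26: 45 each.
    N11: 90+45 = 135 > 120
    N21: 100+45 = 145 ≤ 150
    N24: 80+45 = 125 ≤ 140
    N26: 30+45 = 75 ≤ 120
Round 2 — N11 seizes.
  N11 sheds 135 L/s to N24, N3: 67 each (1 lost).
    N24: 125+67 = 192 > 140
    N3: 10+67 = 77 > 70
Round 3 — N24, N3 seize.
  N24 sheds 192 L/s: no online neighbours, lost.
  N3 sheds 77 L/s to N13, N2, N21, N6: 19 each (1 lost).
    N13: 50+19 = 69 ≤ 140
    N2: 10+19 = 29 ≤ 90
    N21: 145+19 = 164 > 150
    N6: 30+19 = 49 ≤ 100
Round 4 — N21 seizes.
  N21 sheds 164 L/s to N10, N20, N26: 54 each (2 lost).
    N10: 10+54 = 64 ≤ 80
    N20: 20+54 = 74 ≤ 90
    N26: 75+54 = 129 > 120
Round 5 — N26 seizes.
  N26 sheds 129 L/s to N2, N20, N6: 43 each.
    N2: 29+43 = 72 ≤ 90
    N20: 74+43 = 117 > 90
    N6: 49+43 = 92 ≤ 100
Round 6 — N20 seizes.
  N20 sheds 117 L/s: no online neighbours, lost.
No further seizures.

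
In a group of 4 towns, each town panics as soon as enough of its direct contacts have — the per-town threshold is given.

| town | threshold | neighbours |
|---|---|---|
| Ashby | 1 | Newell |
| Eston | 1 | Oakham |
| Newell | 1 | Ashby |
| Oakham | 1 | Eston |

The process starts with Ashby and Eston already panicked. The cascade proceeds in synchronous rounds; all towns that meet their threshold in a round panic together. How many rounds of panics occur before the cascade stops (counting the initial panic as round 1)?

Round 1 — Ashby, Eston panic (initial).
Round 2 — checking thresholds:
  Newell: 1 of 1 neighbours ≥ 1, panics.
  Oakham: 1 of 1 neighbours ≥ 1, panics.
Round 3 — no new panics; cascade stops.

2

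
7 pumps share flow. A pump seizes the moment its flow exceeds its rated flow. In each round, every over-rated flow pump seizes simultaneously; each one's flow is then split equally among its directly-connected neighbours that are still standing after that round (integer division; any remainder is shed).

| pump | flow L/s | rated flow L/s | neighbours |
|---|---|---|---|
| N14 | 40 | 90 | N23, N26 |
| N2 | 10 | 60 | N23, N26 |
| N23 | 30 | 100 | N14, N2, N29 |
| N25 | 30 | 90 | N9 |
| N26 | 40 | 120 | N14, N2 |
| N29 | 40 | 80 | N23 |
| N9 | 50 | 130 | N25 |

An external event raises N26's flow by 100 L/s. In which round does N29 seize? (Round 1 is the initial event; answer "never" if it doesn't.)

4

Round 1 — N26 at 140 > 120. N26 seizes.
  N26 sheds 140 L/s to N14, N2: 70 each.
    N14: 40+70 = 110 > 90
    N2: 10+70 = 80 > 60
Round 2 — N14, N2 seize.
  N14 sheds 110 L/s to N23: 110 each.
    N23: 30+110 = 140 > 100
  N2 sheds 80 L/s to N23: 80 each.
    N23: 140+80 = 220 > 100
Round 3 — N23 seizes.
  N23 sheds 220 L/s to N29: 220 each.
    N29: 40+220 = 260 > 80
Round 4 — N29 seizes.
  N29 sheds 260 L/s: no online neighbours, lost.
No further seizures.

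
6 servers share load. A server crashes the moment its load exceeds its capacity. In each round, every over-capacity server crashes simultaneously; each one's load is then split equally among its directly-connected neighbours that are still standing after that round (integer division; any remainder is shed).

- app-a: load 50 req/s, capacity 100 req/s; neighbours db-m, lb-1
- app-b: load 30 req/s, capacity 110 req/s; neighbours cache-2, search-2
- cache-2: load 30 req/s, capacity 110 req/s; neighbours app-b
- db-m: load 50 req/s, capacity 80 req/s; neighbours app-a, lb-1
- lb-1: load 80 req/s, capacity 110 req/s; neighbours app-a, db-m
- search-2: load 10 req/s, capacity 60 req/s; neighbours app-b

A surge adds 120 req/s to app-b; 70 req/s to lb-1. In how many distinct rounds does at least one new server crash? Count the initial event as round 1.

2

Round 1 — app-b at 150 > 110; lb-1 at 150 > 110. app-b, lb-1 crash.
  app-b sheds 150 req/s to cache-2, search-2: 75 each.
    cache-2: 30+75 = 105 ≤ 110
    search-2: 10+75 = 85 > 60
  lb-1 sheds 150 req/s to app-a, db-m: 75 each.
    app-a: 50+75 = 125 > 100
    db-m: 50+75 = 125 > 80
Round 2 — app-a, db-m, search-2 crash.
  app-a sheds 125 req/s: no online neighbours, lost.
  db-m sheds 125 req/s: no online neighbours, lost.
  search-2 sheds 85 req/s: no online neighbours, lost.
No further crashes.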